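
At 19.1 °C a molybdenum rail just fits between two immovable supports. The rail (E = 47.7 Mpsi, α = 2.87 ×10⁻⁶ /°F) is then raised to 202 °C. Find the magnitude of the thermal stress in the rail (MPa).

E = 47.7 Mpsi = 328.9 GPa.
α = 2.87×10⁻⁶/°F × 9/5 = 5.17×10⁻⁶/K.
ΔT = 182.9 K. Constrained thermal stress σ = E·α·ΔT = 328.9×10³ MPa × 5.17×10⁻⁶ × 182.9 = 311 MPa (compressive).

311 MPa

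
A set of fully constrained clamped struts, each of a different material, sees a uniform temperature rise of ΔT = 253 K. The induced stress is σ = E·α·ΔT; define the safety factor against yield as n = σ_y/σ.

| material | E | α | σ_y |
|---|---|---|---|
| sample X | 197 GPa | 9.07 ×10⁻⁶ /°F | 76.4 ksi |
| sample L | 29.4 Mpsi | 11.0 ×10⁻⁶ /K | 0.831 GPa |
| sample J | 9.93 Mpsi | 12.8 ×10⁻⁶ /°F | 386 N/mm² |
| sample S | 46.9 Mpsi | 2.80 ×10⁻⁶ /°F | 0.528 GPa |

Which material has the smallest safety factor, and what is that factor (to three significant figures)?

Per material, after unit conversion:
  sample X: E = 197.0, α = 16.3, σ_y = 526.8 → σ = 814 MPa, n = 0.647
  sample L: E = 202.7, α = 11.0, σ_y = 831.0 → σ = 564 MPa, n = 1.47
  sample J: E = 68.46, α = 23.0, σ_y = 386.0 → σ = 399 MPa, n = 0.967
  sample S: E = 323.4, α = 5.04, σ_y = 528.0 → σ = 412 MPa, n = 1.28
Smallest n: sample X with n = 0.647.

sample X, n = 0.647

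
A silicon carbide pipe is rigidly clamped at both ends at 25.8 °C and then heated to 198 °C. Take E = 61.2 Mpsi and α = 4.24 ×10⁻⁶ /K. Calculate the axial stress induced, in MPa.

308 MPa

E = 61.2 Mpsi = 422.0 GPa.
ΔT = 172.2 K. Constrained thermal stress σ = E·α·ΔT = 422.0×10³ MPa × 4.24×10⁻⁶ × 172.2 = 308 MPa (compressive).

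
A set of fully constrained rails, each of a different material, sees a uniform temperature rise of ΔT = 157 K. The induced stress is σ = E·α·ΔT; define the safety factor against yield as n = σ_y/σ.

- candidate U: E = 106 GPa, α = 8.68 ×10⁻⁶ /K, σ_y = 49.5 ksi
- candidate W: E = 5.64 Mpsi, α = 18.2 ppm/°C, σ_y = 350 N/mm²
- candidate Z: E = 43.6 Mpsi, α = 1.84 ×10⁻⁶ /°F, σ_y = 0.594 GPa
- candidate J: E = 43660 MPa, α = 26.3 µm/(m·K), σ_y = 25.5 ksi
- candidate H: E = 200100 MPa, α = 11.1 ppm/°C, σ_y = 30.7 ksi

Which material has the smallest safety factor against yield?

candidate H

Per material, after unit conversion:
  candidate U: E = 106.0, α = 8.68, σ_y = 341.3 → σ = 144 MPa, n = 2.36
  candidate W: E = 38.89, α = 18.2, σ_y = 350.0 → σ = 111 MPa, n = 3.15
  candidate Z: E = 300.6, α = 3.31, σ_y = 594.0 → σ = 156 MPa, n = 3.80
  candidate J: E = 43.66, α = 26.3, σ_y = 175.8 → σ = 180 MPa, n = 0.975
  candidate H: E = 200.1, α = 11.1, σ_y = 211.7 → σ = 349 MPa, n = 0.607
Smallest n: candidate H with n = 0.607.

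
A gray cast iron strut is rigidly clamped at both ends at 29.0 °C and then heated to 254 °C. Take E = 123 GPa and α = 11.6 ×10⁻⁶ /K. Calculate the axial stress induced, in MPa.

321 MPa

ΔT = 225.0 K. Constrained thermal stress σ = E·α·ΔT = 123.0×10³ MPa × 11.6×10⁻⁶ × 225.0 = 321 MPa (compressive).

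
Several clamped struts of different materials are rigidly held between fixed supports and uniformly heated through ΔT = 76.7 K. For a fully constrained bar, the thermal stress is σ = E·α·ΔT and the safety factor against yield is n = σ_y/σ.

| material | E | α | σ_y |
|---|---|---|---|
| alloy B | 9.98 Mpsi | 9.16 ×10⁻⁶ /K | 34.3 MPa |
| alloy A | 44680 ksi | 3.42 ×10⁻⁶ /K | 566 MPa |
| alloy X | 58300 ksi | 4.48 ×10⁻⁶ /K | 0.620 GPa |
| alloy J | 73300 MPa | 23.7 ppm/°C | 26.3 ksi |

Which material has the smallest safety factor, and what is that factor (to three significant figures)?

alloy B, n = 0.710

In consistent units (E in GPa, α in ×10⁻⁶/K, σ_y in MPa):
  alloy B: E = 68.81, α = 9.16, σ_y = 34.30 → σ = 48.3 MPa, n = 0.710
  alloy A: E = 308.1, α = 3.42, σ_y = 566.0 → σ = 80.8 MPa, n = 7.00
  alloy X: E = 402.0, α = 4.48, σ_y = 620.0 → σ = 138 MPa, n = 4.49
  alloy J: E = 73.30, α = 23.7, σ_y = 181.3 → σ = 133 MPa, n = 1.36
Alloy B has the lowest safety factor, n = 0.710.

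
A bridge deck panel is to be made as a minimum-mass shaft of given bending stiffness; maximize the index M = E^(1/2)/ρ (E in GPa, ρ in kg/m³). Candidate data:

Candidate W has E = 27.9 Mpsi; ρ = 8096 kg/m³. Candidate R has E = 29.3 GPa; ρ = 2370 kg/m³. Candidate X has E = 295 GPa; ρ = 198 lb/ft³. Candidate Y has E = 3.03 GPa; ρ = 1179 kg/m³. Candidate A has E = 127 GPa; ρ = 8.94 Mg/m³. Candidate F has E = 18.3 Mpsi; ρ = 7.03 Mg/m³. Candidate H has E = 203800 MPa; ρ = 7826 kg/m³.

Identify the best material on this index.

candidate X

Convert each candidate to consistent units, then evaluate M:
  candidate W: E = 192.4 GPa, ρ = 8096 kg/m³
  candidate R: E = 29.30 GPa, ρ = 2370 kg/m³
  candidate X: E = 295.0 GPa, ρ = 3172 kg/m³
  candidate Y: E = 3.030 GPa, ρ = 1179 kg/m³
  candidate A: E = 127.0 GPa, ρ = 8940 kg/m³
  candidate F: E = 126.2 GPa, ρ = 7030 kg/m³
  candidate H: E = 203.8 GPa, ρ = 7826 kg/m³
  candidate X: M = 5.42×10⁻³
  candidate R: M = 2.28×10⁻³
  candidate H: M = 1.82×10⁻³
  candidate W: M = 1.71×10⁻³
  candidate F: M = 1.60×10⁻³
  candidate Y: M = 1.48×10⁻³
  candidate A: M = 1.26×10⁻³
The maximum is for candidate X.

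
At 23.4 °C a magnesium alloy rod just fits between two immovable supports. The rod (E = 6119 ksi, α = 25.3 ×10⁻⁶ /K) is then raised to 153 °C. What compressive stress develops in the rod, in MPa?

E = 6119 ksi = 42.19 GPa.
ΔT = 129.6 K. Constrained thermal stress σ = E·α·ΔT = 42.19×10³ MPa × 25.3×10⁻⁶ × 129.6 = 138 MPa (compressive).

138 MPa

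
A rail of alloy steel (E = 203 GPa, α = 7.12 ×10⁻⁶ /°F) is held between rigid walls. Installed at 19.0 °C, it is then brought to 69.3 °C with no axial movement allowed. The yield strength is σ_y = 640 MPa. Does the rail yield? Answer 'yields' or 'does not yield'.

α = 7.12×10⁻⁶/°F × 9/5 = 12.8×10⁻⁶/K.
ΔT = 50.30 K. Constrained thermal stress σ = E·α·ΔT = 203.0×10³ MPa × 12.8×10⁻⁶ × 50.30 = 131 MPa (compressive).
Compare to σ_y = 640 MPa: σ < σ_y, so it does not yield.

does not yield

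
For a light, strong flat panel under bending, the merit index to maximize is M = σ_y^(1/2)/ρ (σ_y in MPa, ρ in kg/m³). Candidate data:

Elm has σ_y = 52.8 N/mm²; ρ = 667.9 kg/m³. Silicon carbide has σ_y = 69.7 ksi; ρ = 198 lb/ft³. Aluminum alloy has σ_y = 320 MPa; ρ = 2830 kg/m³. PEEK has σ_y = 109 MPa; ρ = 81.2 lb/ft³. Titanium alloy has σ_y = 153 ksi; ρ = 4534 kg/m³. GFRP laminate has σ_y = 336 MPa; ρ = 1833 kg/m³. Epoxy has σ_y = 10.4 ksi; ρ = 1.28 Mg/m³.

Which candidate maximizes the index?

In SI units:
  elm: σ_y = 52.80 MPa, ρ = 667.9 kg/m³
  silicon carbide: σ_y = 480.6 MPa, ρ = 3172 kg/m³
  aluminum alloy: σ_y = 320.0 MPa, ρ = 2830 kg/m³
  PEEK: σ_y = 109.0 MPa, ρ = 1301 kg/m³
  titanium alloy: σ_y = 1055 MPa, ρ = 4534 kg/m³
  GFRP laminate: σ_y = 336.0 MPa, ρ = 1833 kg/m³
  epoxy: σ_y = 71.71 MPa, ρ = 1280 kg/m³
  elm: M = 10.9×10⁻³
  GFRP laminate: M = 10.0×10⁻³
  PEEK: M = 8.03×10⁻³
  titanium alloy: M = 7.16×10⁻³
  silicon carbide: M = 6.91×10⁻³
  epoxy: M = 6.62×10⁻³
  aluminum alloy: M = 6.32×10⁻³
The maximum is for elm.

elm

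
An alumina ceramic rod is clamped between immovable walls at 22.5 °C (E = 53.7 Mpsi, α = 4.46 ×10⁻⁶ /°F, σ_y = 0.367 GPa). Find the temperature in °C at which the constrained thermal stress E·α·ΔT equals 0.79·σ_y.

120 °C

E = 53.7 Mpsi = 370.2 GPa.
α = 4.46×10⁻⁶/°F × 9/5 = 8.03×10⁻⁶/K.
σ_y = 0.367 GPa = 367.0 MPa.
E·α·ΔT = 289.9 MPa ⇒ ΔT = 289.9 / (370.2×10³ × 8.03×10⁻⁶) = 97.54 K.
T = 22.5 + 97.54 = 120.0 °C.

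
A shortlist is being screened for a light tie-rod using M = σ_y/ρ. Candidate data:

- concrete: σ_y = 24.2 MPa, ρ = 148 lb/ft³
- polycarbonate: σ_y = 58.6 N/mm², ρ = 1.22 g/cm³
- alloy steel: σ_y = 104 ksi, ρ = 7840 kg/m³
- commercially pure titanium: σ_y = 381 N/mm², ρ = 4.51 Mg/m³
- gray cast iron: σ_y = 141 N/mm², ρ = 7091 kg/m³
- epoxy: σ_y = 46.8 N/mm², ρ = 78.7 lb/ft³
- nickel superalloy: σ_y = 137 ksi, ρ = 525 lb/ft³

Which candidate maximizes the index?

nickel superalloy

In SI units:
  concrete: σ_y = 24.20 MPa, ρ = 2371 kg/m³
  polycarbonate: σ_y = 58.60 MPa, ρ = 1220 kg/m³
  alloy steel: σ_y = 717.1 MPa, ρ = 7840 kg/m³
  commercially pure titanium: σ_y = 381.0 MPa, ρ = 4510 kg/m³
  gray cast iron: σ_y = 141.0 MPa, ρ = 7091 kg/m³
  epoxy: σ_y = 46.80 MPa, ρ = 1261 kg/m³
  nickel superalloy: σ_y = 944.6 MPa, ρ = 8410 kg/m³
  nickel superalloy: M = 112 kN·m/kg
  alloy steel: M = 91.5 kN·m/kg
  commercially pure titanium: M = 84.5 kN·m/kg
  polycarbonate: M = 48.0 kN·m/kg
  epoxy: M = 37.1 kN·m/kg
  gray cast iron: M = 19.9 kN·m/kg
  concrete: M = 10.2 kN·m/kg
Highest index: nickel superalloy.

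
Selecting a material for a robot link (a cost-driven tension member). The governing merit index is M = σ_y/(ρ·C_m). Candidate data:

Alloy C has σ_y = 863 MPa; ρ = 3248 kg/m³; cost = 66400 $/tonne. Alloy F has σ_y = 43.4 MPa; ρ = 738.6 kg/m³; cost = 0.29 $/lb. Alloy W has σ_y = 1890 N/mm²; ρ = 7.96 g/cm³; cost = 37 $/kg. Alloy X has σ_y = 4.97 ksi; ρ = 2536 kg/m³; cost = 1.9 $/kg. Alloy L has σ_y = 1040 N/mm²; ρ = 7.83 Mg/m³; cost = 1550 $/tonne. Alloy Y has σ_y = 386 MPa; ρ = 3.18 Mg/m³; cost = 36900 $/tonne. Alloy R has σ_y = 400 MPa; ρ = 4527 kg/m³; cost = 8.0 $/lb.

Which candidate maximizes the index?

alloy F

After converting to SI:
  alloy C: σ_y = 863.0 MPa, ρ = 3248 kg/m³, cost = 66.40 $/kg
  alloy F: σ_y = 43.40 MPa, ρ = 738.6 kg/m³, cost = 0.6393 $/kg
  alloy W: σ_y = 1890 MPa, ρ = 7960 kg/m³, cost = 37.00 $/kg
  alloy X: σ_y = 34.27 MPa, ρ = 2536 kg/m³, cost = 1.900 $/kg
  alloy L: σ_y = 1040 MPa, ρ = 7830 kg/m³, cost = 1.550 $/kg
  alloy Y: σ_y = 386.0 MPa, ρ = 3180 kg/m³, cost = 36.90 $/kg
  alloy R: σ_y = 400.0 MPa, ρ = 4527 kg/m³, cost = 17.64 $/kg
  alloy F: M = 91.9 kN·m per $
  alloy L: M = 85.7 kN·m per $
  alloy X: M = 7.11 kN·m per $
  alloy W: M = 6.42 kN·m per $
  alloy R: M = 5.01 kN·m per $
  alloy C: M = 4.00 kN·m per $
  alloy Y: M = 3.29 kN·m per $
Alloy F has the largest M.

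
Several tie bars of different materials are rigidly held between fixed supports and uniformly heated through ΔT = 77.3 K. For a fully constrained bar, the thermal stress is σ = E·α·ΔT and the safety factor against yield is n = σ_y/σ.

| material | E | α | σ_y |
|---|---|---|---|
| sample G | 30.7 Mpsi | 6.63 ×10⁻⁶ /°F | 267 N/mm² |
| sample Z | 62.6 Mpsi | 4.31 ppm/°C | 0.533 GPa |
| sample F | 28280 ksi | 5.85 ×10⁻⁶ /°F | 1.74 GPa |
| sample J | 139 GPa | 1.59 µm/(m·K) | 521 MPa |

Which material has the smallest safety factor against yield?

Converting E to GPa, α to ×10⁻⁶/K, σ_y to MPa, then σ and n for each:
  sample G: E = 211.7, α = 11.9, σ_y = 267.0 → σ = 195 MPa, n = 1.37
  sample Z: E = 431.6, α = 4.31, σ_y = 533.0 → σ = 144 MPa, n = 3.71
  sample F: E = 195.0, α = 10.5, σ_y = 1740 → σ = 159 MPa, n = 11.0
  sample J: E = 139.0, α = 1.59, σ_y = 521.0 → σ = 17.1 MPa, n = 30.5
Sample G has the lowest safety factor, n = 1.37.

sample G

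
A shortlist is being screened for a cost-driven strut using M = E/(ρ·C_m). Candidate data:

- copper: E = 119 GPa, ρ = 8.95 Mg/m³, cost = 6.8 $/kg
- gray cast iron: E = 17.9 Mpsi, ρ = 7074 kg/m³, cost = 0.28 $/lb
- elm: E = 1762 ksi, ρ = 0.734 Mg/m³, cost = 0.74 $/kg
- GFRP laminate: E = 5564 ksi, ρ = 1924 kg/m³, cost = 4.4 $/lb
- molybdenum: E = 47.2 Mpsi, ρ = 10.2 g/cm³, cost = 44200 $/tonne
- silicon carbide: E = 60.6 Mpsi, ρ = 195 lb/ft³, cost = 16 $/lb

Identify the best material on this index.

Normalizing units and computing the index:
  copper: E = 119.0 GPa, ρ = 8950 kg/m³, cost = 6.800 $/kg
  gray cast iron: E = 123.4 GPa, ρ = 7074 kg/m³, cost = 0.6173 $/kg
  elm: E = 12.15 GPa, ρ = 734.0 kg/m³, cost = 0.7400 $/kg
  GFRP laminate: E = 38.36 GPa, ρ = 1924 kg/m³, cost = 9.700 $/kg
  molybdenum: E = 325.4 GPa, ρ = 10200 kg/m³, cost = 44.20 $/kg
  silicon carbide: E = 417.8 GPa, ρ = 3124 kg/m³, cost = 35.27 $/kg
  gray cast iron: M = 28.3 MN·m per $
  elm: M = 22.4 MN·m per $
  silicon carbide: M = 3.79 MN·m per $
  GFRP laminate: M = 2.06 MN·m per $
  copper: M = 1.96 MN·m per $
  molybdenum: M = 0.722 MN·m per $
Gray cast iron has the largest M.

gray cast iron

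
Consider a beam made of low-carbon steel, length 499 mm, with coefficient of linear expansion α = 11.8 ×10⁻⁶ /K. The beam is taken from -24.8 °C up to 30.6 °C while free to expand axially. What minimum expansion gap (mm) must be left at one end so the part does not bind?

ΔT = 30.6 − (-24.8) = 55.40 K.
ΔL = α·L₀·ΔT = 11.8×10⁻⁶ × 499 mm × 55.40 K = 0.326 mm.

0.326 mm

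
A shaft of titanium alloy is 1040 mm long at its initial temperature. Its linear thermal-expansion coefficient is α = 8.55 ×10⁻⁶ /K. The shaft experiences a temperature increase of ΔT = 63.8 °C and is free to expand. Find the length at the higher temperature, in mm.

ΔL = α·L₀·ΔT = 8.55×10⁻⁶ × 1040 mm × 63.80 K = 0.567 mm.
L = L₀ + ΔL = 1040 + 0.567 = 1040.6 mm.

1040.6 mm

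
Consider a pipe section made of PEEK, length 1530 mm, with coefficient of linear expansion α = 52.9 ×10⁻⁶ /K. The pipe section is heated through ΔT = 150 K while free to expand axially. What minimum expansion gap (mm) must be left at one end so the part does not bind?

12.1 mm

ΔL = α·L₀·ΔT = 52.9×10⁻⁶ × 1530 mm × 150.0 K = 12.1 mm.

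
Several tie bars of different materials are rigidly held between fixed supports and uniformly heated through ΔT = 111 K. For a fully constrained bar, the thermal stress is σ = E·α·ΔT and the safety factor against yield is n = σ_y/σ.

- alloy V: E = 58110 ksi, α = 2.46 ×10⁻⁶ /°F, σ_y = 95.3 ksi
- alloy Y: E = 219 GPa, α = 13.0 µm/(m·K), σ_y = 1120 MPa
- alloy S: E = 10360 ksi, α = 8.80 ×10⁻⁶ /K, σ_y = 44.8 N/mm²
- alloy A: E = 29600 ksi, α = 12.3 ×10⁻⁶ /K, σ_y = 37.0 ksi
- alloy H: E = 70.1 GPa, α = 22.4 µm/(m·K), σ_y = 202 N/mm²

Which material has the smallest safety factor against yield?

In consistent units (E in GPa, α in ×10⁻⁶/K, σ_y in MPa):
  alloy V: E = 400.7, α = 4.43, σ_y = 657.1 → σ = 197 MPa, n = 3.34
  alloy Y: E = 219.0, α = 13.0, σ_y = 1120 → σ = 316 MPa, n = 3.54
  alloy S: E = 71.43, α = 8.80, σ_y = 44.80 → σ = 69.8 MPa, n = 0.642
  alloy A: E = 204.1, α = 12.3, σ_y = 255.1 → σ = 279 MPa, n = 0.916
  alloy H: E = 70.10, α = 22.4, σ_y = 202.0 → σ = 174 MPa, n = 1.16
Smallest n: alloy S with n = 0.642.

alloy S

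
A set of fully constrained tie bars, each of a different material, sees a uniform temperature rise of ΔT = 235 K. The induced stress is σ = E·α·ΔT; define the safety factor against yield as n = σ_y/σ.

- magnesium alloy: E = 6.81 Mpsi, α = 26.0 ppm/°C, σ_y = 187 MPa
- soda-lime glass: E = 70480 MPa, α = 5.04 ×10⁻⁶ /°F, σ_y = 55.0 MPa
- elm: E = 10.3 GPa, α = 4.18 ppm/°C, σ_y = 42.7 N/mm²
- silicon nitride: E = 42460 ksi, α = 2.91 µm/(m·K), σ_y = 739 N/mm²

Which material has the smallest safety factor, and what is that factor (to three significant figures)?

soda-lime glass, n = 0.366

Per material, after unit conversion:
  magnesium alloy: E = 46.95, α = 26.0, σ_y = 187.0 → σ = 287 MPa, n = 0.652
  soda-lime glass: E = 70.48, α = 9.07, σ_y = 55.00 → σ = 150 MPa, n = 0.366
  elm: E = 10.30, α = 4.18, σ_y = 42.70 → σ = 10.1 MPa, n = 4.22
  silicon nitride: E = 292.8, α = 2.91, σ_y = 739.0 → σ = 200 MPa, n = 3.69
The minimum is soda-lime glass at n = 0.366.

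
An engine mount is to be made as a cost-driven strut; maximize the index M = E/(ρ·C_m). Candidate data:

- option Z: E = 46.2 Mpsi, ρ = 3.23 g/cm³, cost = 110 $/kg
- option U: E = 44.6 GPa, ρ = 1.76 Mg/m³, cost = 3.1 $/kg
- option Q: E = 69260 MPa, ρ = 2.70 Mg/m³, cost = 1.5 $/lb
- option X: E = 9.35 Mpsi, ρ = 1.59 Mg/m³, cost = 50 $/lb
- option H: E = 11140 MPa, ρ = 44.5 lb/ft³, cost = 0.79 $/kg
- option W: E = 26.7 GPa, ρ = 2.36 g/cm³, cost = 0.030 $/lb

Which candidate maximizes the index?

After converting to SI:
  option Z: E = 318.5 GPa, ρ = 3230 kg/m³, cost = 110.0 $/kg
  option U: E = 44.60 GPa, ρ = 1760 kg/m³, cost = 3.100 $/kg
  option Q: E = 69.26 GPa, ρ = 2700 kg/m³, cost = 3.307 $/kg
  option X: E = 64.47 GPa, ρ = 1590 kg/m³, cost = 110.2 $/kg
  option H: E = 11.14 GPa, ρ = 712.8 kg/m³, cost = 0.7900 $/kg
  option W: E = 26.70 GPa, ρ = 2360 kg/m³, cost = 0.06614 $/kg
  option W: M = 171 MN·m per $
  option H: M = 19.8 MN·m per $
  option U: M = 8.17 MN·m per $
  option Q: M = 7.76 MN·m per $
  option Z: M = 0.897 MN·m per $
  option X: M = 0.368 MN·m per $
The maximum is for option W.

option W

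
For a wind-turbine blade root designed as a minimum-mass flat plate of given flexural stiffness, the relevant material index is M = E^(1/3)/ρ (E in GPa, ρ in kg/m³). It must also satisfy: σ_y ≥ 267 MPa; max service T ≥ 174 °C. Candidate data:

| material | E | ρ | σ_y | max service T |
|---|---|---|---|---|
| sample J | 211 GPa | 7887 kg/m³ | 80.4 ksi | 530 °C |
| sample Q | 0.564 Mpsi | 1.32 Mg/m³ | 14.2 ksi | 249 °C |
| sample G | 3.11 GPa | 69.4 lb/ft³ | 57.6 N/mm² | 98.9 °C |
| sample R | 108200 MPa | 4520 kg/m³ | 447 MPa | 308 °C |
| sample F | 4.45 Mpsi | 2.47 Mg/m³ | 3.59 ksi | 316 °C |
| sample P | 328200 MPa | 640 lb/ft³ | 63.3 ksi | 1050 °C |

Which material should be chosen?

sample R

Screen on constraints: σ_y ≥ 267 MPa; max service T ≥ 174 °C. Survivors: sample J, sample R, sample P.
Normalizing units and computing the index:
  sample J: E = 211.0 GPa, ρ = 7887 kg/m³
  sample R: E = 108.2 GPa, ρ = 4520 kg/m³
  sample P: E = 328.2 GPa, ρ = 10250 kg/m³
  sample R: M = 1.05×10⁻³
  sample J: M = 0.755×10⁻³
  sample P: M = 0.673×10⁻³
Sample R has the largest M.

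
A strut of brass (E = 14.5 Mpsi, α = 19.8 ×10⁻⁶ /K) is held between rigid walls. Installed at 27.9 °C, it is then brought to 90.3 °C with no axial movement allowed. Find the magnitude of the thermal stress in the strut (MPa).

E = 14.5 Mpsi = 99.97 GPa.
ΔT = 62.40 K. Constrained thermal stress σ = E·α·ΔT = 99.97×10³ MPa × 19.8×10⁻⁶ × 62.40 = 124 MPa (compressive).

124 MPa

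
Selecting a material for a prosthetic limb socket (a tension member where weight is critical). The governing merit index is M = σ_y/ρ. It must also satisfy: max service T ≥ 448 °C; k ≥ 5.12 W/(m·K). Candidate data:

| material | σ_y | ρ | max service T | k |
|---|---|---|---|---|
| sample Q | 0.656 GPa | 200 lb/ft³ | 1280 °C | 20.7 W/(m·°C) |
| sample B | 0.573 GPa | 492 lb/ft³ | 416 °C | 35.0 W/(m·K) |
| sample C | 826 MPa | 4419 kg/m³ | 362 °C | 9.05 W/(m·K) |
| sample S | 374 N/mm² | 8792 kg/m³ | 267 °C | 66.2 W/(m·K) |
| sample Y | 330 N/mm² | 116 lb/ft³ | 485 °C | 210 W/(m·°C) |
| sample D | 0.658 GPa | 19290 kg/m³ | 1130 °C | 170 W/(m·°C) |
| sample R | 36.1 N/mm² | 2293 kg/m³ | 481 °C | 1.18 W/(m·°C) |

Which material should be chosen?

Screen on constraints: max service T ≥ 448 °C; k ≥ 5.12 W/(m·K). Survivors: sample Q, sample Y, sample D.
Convert each candidate to consistent units, then evaluate M:
  sample Q: σ_y = 656.0 MPa, ρ = 3204 kg/m³
  sample Y: σ_y = 330.0 MPa, ρ = 1858 kg/m³
  sample D: σ_y = 658.0 MPa, ρ = 19290 kg/m³
  sample Q: M = 205 kN·m/kg
  sample Y: M = 178 kN·m/kg
  sample D: M = 34.1 kN·m/kg
The maximum is for sample Q.

sample Q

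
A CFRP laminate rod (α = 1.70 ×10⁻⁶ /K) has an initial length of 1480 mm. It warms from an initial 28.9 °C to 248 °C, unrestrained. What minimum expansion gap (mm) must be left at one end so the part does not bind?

0.551 mm

ΔT = 248 − 28.9 = 219.1 K.
ΔL = α·L₀·ΔT = 1.70×10⁻⁶ × 1480 mm × 219.1 K = 0.551 mm.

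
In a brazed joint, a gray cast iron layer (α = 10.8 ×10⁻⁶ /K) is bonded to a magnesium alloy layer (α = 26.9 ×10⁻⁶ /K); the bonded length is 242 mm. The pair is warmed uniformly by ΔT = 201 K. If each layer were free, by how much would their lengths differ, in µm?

Δα = |10.8 − 26.9|×10⁻⁶/K = 16.1×10⁻⁶/K.
ΔL_mismatch = Δα·L·ΔT = 16.1×10⁻⁶ × 242.0 mm × 201.0 K = 783 µm.

783 µm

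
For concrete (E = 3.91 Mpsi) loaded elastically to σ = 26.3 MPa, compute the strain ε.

9.76×10⁻⁴

E = 3.91 Mpsi = 26.96 GPa = 26960 MPa.
ε = σ/E = 26.3 / 26960 = 9.76×10⁻⁴.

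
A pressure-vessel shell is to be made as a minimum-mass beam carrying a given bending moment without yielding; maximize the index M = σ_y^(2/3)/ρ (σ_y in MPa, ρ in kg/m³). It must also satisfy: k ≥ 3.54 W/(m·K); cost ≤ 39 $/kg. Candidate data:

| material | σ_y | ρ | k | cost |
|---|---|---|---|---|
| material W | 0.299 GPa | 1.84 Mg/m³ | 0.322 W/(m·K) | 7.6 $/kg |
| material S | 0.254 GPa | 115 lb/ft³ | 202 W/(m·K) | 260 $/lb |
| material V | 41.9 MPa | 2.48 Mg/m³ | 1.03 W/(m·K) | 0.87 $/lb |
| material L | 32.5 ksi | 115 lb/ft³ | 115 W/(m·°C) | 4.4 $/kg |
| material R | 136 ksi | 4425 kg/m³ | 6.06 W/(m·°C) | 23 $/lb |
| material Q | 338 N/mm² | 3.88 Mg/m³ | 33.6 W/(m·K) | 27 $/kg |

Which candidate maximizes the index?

material L

Screen on constraints: k ≥ 3.54 W/(m·K); cost ≤ 39 $/kg. Survivors: material L, material Q.
Convert each candidate to consistent units, then evaluate M:
  material L: σ_y = 224.1 MPa, ρ = 1842 kg/m³
  material Q: σ_y = 338.0 MPa, ρ = 3880 kg/m³
  material L: M = 20.0×10⁻³
  material Q: M = 12.5×10⁻³
The maximum is for material L.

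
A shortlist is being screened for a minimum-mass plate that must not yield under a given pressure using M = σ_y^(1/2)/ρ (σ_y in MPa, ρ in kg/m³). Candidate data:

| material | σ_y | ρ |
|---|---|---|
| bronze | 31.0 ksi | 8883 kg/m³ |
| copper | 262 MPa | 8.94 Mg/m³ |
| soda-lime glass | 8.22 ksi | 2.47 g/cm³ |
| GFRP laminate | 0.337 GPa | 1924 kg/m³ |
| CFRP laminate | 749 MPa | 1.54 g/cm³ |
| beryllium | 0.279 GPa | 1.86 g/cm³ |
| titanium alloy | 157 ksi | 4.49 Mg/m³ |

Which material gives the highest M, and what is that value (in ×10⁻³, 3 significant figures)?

CFRP laminate, M = 17.8×10⁻³

Putting every candidate on a common basis:
  bronze: σ_y = 213.7 MPa, ρ = 8883 kg/m³
  copper: σ_y = 262.0 MPa, ρ = 8940 kg/m³
  soda-lime glass: σ_y = 56.67 MPa, ρ = 2470 kg/m³
  GFRP laminate: σ_y = 337.0 MPa, ρ = 1924 kg/m³
  CFRP laminate: σ_y = 749.0 MPa, ρ = 1540 kg/m³
  beryllium: σ_y = 279.0 MPa, ρ = 1860 kg/m³
  titanium alloy: σ_y = 1082 MPa, ρ = 4490 kg/m³
  CFRP laminate: M = 17.8×10⁻³
  GFRP laminate: M = 9.54×10⁻³
  beryllium: M = 8.98×10⁻³
  titanium alloy: M = 7.33×10⁻³
  soda-lime glass: M = 3.05×10⁻³
  copper: M = 1.81×10⁻³
  bronze: M = 1.65×10⁻³
The maximum is for CFRP laminate.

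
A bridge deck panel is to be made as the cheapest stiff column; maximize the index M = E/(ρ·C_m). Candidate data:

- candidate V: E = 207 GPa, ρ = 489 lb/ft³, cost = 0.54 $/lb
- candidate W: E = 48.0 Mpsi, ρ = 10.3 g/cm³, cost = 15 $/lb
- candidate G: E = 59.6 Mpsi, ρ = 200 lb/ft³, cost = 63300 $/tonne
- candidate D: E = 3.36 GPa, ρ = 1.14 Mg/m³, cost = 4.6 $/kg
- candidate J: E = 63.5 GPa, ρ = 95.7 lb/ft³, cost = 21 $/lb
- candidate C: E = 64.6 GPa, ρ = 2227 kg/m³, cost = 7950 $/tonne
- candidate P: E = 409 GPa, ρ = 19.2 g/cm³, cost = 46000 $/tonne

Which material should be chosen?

candidate V

In SI units:
  candidate V: E = 207.0 GPa, ρ = 7833 kg/m³, cost = 1.190 $/kg
  candidate W: E = 330.9 GPa, ρ = 10300 kg/m³, cost = 33.07 $/kg
  candidate G: E = 410.9 GPa, ρ = 3204 kg/m³, cost = 63.30 $/kg
  candidate D: E = 3.360 GPa, ρ = 1140 kg/m³, cost = 4.600 $/kg
  candidate J: E = 63.50 GPa, ρ = 1533 kg/m³, cost = 46.30 $/kg
  candidate C: E = 64.60 GPa, ρ = 2227 kg/m³, cost = 7.950 $/kg
  candidate P: E = 409.0 GPa, ρ = 19200 kg/m³, cost = 46.00 $/kg
  candidate V: M = 22.2 MN·m per $
  candidate C: M = 3.65 MN·m per $
  candidate G: M = 2.03 MN·m per $
  candidate W: M = 0.972 MN·m per $
  candidate J: M = 0.895 MN·m per $
  candidate D: M = 0.641 MN·m per $
  candidate P: M = 0.463 MN·m per $
The maximum is for candidate V.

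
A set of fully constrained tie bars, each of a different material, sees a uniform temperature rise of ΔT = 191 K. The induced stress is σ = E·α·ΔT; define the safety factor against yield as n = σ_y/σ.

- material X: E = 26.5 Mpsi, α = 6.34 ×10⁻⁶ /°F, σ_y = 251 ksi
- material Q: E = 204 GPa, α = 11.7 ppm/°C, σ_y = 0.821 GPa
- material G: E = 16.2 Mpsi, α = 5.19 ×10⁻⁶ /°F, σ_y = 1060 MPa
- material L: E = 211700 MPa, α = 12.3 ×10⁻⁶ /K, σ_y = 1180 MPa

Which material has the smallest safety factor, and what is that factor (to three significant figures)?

material Q, n = 1.80

Converting E to GPa, α to ×10⁻⁶/K, σ_y to MPa, then σ and n for each:
  material X: E = 182.7, α = 11.4, σ_y = 1731 → σ = 398 MPa, n = 4.35
  material Q: E = 204.0, α = 11.7, σ_y = 821.0 → σ = 456 MPa, n = 1.80
  material G: E = 111.7, α = 9.34, σ_y = 1060 → σ = 199 MPa, n = 5.32
  material L: E = 211.7, α = 12.3, σ_y = 1180 → σ = 497 MPa, n = 2.37
Smallest n: material Q with n = 1.80.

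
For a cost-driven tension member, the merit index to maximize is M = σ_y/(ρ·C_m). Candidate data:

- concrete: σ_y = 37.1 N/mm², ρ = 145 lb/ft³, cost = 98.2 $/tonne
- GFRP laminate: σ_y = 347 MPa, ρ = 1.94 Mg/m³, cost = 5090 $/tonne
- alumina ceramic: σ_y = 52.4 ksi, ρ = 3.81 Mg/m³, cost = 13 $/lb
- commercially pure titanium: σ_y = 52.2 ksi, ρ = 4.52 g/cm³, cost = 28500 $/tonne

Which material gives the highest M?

concrete

In SI units:
  concrete: σ_y = 37.10 MPa, ρ = 2323 kg/m³, cost = 0.09820 $/kg
  GFRP laminate: σ_y = 347.0 MPa, ρ = 1940 kg/m³, cost = 5.090 $/kg
  alumina ceramic: σ_y = 361.3 MPa, ρ = 3810 kg/m³, cost = 28.66 $/kg
  commercially pure titanium: σ_y = 359.9 MPa, ρ = 4520 kg/m³, cost = 28.50 $/kg
  concrete: M = 163 kN·m per $
  GFRP laminate: M = 35.1 kN·m per $
  alumina ceramic: M = 3.31 kN·m per $
  commercially pure titanium: M = 2.79 kN·m per $
Concrete ranks first.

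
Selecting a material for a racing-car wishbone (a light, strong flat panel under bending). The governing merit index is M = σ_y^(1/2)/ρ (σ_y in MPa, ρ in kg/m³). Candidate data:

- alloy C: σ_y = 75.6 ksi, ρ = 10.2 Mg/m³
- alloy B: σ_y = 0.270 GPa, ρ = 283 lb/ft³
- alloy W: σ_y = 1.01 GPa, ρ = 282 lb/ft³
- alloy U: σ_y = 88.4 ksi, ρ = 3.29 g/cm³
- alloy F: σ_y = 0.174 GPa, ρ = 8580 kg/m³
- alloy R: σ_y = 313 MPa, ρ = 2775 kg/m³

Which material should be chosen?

Putting every candidate on a common basis:
  alloy C: σ_y = 521.2 MPa, ρ = 10200 kg/m³
  alloy B: σ_y = 270.0 MPa, ρ = 4533 kg/m³
  alloy W: σ_y = 1010 MPa, ρ = 4517 kg/m³
  alloy U: σ_y = 609.5 MPa, ρ = 3290 kg/m³
  alloy F: σ_y = 174.0 MPa, ρ = 8580 kg/m³
  alloy R: σ_y = 313.0 MPa, ρ = 2775 kg/m³
  alloy U: M = 7.50×10⁻³
  alloy W: M = 7.04×10⁻³
  alloy R: M = 6.38×10⁻³
  alloy B: M = 3.62×10⁻³
  alloy C: M = 2.24×10⁻³
  alloy F: M = 1.54×10⁻³
Highest index: alloy U.

alloy U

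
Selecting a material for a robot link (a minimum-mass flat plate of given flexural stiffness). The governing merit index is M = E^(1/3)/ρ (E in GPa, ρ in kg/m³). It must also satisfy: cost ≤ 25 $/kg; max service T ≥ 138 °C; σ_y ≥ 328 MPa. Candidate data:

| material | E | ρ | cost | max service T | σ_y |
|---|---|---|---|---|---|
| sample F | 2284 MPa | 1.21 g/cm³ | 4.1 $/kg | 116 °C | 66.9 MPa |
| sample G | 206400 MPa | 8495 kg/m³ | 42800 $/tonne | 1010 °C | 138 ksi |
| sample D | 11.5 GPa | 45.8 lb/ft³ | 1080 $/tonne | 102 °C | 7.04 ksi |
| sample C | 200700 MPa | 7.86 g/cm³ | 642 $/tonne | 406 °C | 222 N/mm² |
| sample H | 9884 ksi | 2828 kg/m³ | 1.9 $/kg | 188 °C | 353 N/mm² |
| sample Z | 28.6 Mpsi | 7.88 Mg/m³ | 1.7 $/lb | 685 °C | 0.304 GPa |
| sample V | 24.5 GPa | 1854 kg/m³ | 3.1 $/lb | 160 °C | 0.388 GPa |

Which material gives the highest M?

sample V

Screen on constraints: cost ≤ 25 $/kg; max service T ≥ 138 °C; σ_y ≥ 328 MPa. Survivors: sample H, sample V.
Putting every candidate on a common basis:
  sample H: E = 68.15 GPa, ρ = 2828 kg/m³
  sample V: E = 24.50 GPa, ρ = 1854 kg/m³
  sample V: M = 1.57×10⁻³
  sample H: M = 1.44×10⁻³
Sample V has the largest M.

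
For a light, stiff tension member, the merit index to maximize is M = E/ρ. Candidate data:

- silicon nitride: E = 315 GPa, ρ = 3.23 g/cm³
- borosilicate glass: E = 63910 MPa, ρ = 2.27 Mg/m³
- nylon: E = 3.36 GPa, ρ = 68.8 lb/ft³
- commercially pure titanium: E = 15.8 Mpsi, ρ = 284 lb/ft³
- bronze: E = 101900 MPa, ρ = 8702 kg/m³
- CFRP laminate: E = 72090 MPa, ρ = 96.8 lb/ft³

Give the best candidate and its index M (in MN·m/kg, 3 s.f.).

Normalizing units and computing the index:
  silicon nitride: E = 315.0 GPa, ρ = 3230 kg/m³
  borosilicate glass: E = 63.91 GPa, ρ = 2270 kg/m³
  nylon: E = 3.360 GPa, ρ = 1102 kg/m³
  commercially pure titanium: E = 108.9 GPa, ρ = 4549 kg/m³
  bronze: E = 101.9 GPa, ρ = 8702 kg/m³
  CFRP laminate: E = 72.09 GPa, ρ = 1551 kg/m³
  silicon nitride: M = 97.5 MN·m/kg
  CFRP laminate: M = 46.5 MN·m/kg
  borosilicate glass: M = 28.2 MN·m/kg
  commercially pure titanium: M = 23.9 MN·m/kg
  bronze: M = 11.7 MN·m/kg
  nylon: M = 3.05 MN·m/kg
Silicon nitride has the largest M.

silicon nitride, M = 97.5 MN·m/kg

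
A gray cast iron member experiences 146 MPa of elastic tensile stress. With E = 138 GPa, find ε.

ε = σ/E = 146 / 138000 = 1.06×10⁻³.

1.06×10⁻³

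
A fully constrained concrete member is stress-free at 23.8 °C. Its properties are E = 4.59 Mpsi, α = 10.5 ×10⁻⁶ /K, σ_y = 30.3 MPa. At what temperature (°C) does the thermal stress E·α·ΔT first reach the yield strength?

E = 4.59 Mpsi = 31.65 GPa.
E·α·ΔT = 30.30 MPa ⇒ ΔT = 30.30 / (31.65×10³ × 10.5×10⁻⁶) = 91.18 K.
T = 23.8 + 91.18 = 115.0 °C.

115 °C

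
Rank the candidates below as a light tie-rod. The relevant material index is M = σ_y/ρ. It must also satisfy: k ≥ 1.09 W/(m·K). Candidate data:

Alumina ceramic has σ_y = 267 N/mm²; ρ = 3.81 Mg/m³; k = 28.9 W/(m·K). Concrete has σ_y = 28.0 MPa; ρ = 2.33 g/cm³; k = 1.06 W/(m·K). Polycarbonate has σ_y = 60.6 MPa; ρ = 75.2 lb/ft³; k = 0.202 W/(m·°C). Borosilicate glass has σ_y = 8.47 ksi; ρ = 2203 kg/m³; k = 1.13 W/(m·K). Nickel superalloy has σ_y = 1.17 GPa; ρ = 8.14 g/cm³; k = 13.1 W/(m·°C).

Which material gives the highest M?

Screen on constraints: k ≥ 1.09 W/(m·K). Survivors: alumina ceramic, borosilicate glass, nickel superalloy.
Putting every candidate on a common basis:
  alumina ceramic: σ_y = 267.0 MPa, ρ = 3810 kg/m³
  borosilicate glass: σ_y = 58.40 MPa, ρ = 2203 kg/m³
  nickel superalloy: σ_y = 1170 MPa, ρ = 8140 kg/m³
  nickel superalloy: M = 144 kN·m/kg
  alumina ceramic: M = 70.1 kN·m/kg
  borosilicate glass: M = 26.5 kN·m/kg
The maximum is for nickel superalloy.

nickel superalloy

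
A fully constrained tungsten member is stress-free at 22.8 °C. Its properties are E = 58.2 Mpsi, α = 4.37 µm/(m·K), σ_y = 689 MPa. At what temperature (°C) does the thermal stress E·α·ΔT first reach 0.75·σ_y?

317 °C

E = 58.2 Mpsi = 401.3 GPa.
E·α·ΔT = 516.8 MPa ⇒ ΔT = 516.8 / (401.3×10³ × 4.37×10⁻⁶) = 294.7 K.
T = 22.8 + 294.7 = 317.5 °C.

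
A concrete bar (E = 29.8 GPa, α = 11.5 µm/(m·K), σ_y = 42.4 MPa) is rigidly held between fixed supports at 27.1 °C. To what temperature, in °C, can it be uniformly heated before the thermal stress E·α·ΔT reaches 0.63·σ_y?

105 °C

E·α·ΔT = 26.71 MPa ⇒ ΔT = 26.71 / (29.80×10³ × 11.5×10⁻⁶) = 77.95 K.
T = 27.1 + 77.95 = 105.0 °C.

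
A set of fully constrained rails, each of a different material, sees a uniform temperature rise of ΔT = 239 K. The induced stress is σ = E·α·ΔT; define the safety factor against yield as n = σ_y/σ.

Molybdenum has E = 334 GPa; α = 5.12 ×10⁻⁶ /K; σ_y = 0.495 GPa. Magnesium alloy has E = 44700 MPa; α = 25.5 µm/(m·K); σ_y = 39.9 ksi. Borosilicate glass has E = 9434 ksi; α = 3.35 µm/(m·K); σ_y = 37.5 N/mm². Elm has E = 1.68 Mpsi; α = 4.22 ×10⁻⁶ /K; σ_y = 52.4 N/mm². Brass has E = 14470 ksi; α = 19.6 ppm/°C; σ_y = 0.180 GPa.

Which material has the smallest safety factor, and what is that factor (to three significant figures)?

brass, n = 0.385

Converting E to GPa, α to ×10⁻⁶/K, σ_y to MPa, then σ and n for each:
  molybdenum: E = 334.0, α = 5.12, σ_y = 495.0 → σ = 409 MPa, n = 1.21
  magnesium alloy: E = 44.70, α = 25.5, σ_y = 275.1 → σ = 272 MPa, n = 1.01
  borosilicate glass: E = 65.05, α = 3.35, σ_y = 37.50 → σ = 52.1 MPa, n = 0.720
  elm: E = 11.58, α = 4.22, σ_y = 52.40 → σ = 11.7 MPa, n = 4.49
  brass: E = 99.77, α = 19.6, σ_y = 180.0 → σ = 467 MPa, n = 0.385
The minimum is brass at n = 0.385.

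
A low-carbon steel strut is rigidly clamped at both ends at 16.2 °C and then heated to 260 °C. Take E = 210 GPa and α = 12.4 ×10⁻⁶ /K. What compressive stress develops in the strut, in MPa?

ΔT = 243.8 K. Constrained thermal stress σ = E·α·ΔT = 210.0×10³ MPa × 12.4×10⁻⁶ × 243.8 = 635 MPa (compressive).

635 MPa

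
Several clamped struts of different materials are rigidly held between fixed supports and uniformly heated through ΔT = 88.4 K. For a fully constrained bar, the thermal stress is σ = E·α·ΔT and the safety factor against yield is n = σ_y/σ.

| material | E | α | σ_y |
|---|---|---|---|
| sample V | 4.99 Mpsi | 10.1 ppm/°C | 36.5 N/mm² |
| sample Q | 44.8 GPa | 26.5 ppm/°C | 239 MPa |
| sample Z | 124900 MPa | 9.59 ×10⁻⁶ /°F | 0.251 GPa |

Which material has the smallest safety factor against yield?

sample V

In consistent units (E in GPa, α in ×10⁻⁶/K, σ_y in MPa):
  sample V: E = 34.40, α = 10.1, σ_y = 36.50 → σ = 30.7 MPa, n = 1.19
  sample Q: E = 44.80, α = 26.5, σ_y = 239.0 → σ = 105 MPa, n = 2.28
  sample Z: E = 124.9, α = 17.3, σ_y = 251.0 → σ = 191 MPa, n = 1.32
Smallest n: sample V with n = 1.19.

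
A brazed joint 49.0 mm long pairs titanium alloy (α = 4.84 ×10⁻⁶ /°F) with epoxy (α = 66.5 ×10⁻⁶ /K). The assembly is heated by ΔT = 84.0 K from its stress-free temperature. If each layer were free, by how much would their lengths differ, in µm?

238 µm

titanium alloy: α = 4.84×10⁻⁶/°F × 9/5 = 8.71×10⁻⁶/K.
Δα = |8.71 − 66.5|×10⁻⁶/K = 57.8×10⁻⁶/K.
ΔL_mismatch = Δα·L·ΔT = 57.8×10⁻⁶ × 49.0 mm × 84.0 K = 238 µm.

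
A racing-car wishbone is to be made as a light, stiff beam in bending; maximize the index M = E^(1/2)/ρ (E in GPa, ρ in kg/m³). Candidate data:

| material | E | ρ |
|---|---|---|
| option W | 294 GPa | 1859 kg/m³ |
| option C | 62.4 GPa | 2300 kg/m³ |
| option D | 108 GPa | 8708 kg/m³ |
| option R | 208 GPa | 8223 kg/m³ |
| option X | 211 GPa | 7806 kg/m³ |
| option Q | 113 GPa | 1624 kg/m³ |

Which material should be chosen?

Evaluate M for each candidate:
  option W: M = 9.22×10⁻³
  option Q: M = 6.55×10⁻³
  option C: M = 3.43×10⁻³
  option X: M = 1.86×10⁻³
  option R: M = 1.75×10⁻³
  option D: M = 1.19×10⁻³
Option W has the largest M.

option W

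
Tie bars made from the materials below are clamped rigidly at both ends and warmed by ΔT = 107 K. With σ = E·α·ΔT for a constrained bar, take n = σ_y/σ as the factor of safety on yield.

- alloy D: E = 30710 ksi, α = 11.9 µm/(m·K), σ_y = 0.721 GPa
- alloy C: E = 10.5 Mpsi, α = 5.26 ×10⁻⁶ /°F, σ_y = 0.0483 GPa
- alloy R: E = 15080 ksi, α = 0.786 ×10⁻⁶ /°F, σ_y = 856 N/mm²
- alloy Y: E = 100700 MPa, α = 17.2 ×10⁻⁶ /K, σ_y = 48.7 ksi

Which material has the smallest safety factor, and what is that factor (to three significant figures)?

With everything in SI (GPa, ×10⁻⁶/K, MPa):
  alloy D: E = 211.7, α = 11.9, σ_y = 721.0 → σ = 270 MPa, n = 2.67
  alloy C: E = 72.39, α = 9.47, σ_y = 48.30 → σ = 73.3 MPa, n = 0.659
  alloy R: E = 104.0, α = 1.41, σ_y = 856.0 → σ = 15.7 MPa, n = 54.4
  alloy Y: E = 100.7, α = 17.2, σ_y = 335.8 → σ = 185 MPa, n = 1.81
The minimum is alloy C at n = 0.659.

alloy C, n = 0.659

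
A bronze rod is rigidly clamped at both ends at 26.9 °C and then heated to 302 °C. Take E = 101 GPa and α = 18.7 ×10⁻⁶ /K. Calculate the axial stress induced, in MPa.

ΔT = 275.1 K. Constrained thermal stress σ = E·α·ΔT = 101.0×10³ MPa × 18.7×10⁻⁶ × 275.1 = 520 MPa (compressive).

520 MPa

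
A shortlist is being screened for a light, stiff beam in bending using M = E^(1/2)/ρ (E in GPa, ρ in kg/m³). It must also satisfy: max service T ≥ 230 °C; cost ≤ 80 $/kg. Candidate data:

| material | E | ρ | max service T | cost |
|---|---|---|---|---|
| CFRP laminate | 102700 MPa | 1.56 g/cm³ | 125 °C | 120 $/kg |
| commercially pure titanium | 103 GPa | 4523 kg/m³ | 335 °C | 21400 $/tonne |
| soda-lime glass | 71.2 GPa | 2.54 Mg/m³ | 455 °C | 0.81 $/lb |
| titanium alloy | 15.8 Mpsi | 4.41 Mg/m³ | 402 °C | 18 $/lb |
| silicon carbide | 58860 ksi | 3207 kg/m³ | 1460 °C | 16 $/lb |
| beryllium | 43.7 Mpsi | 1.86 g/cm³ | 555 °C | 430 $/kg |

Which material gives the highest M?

Screen on constraints: max service T ≥ 230 °C; cost ≤ 80 $/kg. Survivors: commercially pure titanium, soda-lime glass, titanium alloy, silicon carbide.
In SI units:
  commercially pure titanium: E = 103.0 GPa, ρ = 4523 kg/m³
  soda-lime glass: E = 71.20 GPa, ρ = 2540 kg/m³
  titanium alloy: E = 108.9 GPa, ρ = 4410 kg/m³
  silicon carbide: E = 405.8 GPa, ρ = 3207 kg/m³
  silicon carbide: M = 6.28×10⁻³
  soda-lime glass: M = 3.32×10⁻³
  titanium alloy: M = 2.37×10⁻³
  commercially pure titanium: M = 2.24×10⁻³
The maximum is for silicon carbide.

silicon carbide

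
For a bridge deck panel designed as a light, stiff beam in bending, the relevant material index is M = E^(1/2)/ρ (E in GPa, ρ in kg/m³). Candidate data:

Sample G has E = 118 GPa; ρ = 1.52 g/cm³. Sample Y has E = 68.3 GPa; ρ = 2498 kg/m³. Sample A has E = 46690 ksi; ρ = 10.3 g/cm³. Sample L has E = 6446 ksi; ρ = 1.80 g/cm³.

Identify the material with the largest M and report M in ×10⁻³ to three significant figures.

After converting to SI:
  sample G: E = 118.0 GPa, ρ = 1520 kg/m³
  sample Y: E = 68.30 GPa, ρ = 2498 kg/m³
  sample A: E = 321.9 GPa, ρ = 10300 kg/m³
  sample L: E = 44.44 GPa, ρ = 1800 kg/m³
  sample G: M = 7.15×10⁻³
  sample L: M = 3.70×10⁻³
  sample Y: M = 3.31×10⁻³
  sample A: M = 1.74×10⁻³
Sample G ranks first.

sample G, M = 7.15×10⁻³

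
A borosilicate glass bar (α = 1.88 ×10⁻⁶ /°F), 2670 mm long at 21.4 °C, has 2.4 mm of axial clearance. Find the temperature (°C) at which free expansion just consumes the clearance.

α = 1.88×10⁻⁶/°F × 9/5 = 3.38×10⁻⁶/K.
α·L₀·ΔT = 2.4 mm ⇒ ΔT = 2.4 / (3.38×10⁻⁶ × 2670.0) = 265.6 K.
T = 21.4 + 265.6 = 287.0 °C.

287 °C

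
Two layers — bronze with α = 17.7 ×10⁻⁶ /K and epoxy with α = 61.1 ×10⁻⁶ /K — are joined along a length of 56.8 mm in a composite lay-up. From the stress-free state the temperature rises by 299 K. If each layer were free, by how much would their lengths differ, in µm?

Δα = |17.7 − 61.1|×10⁻⁶/K = 43.4×10⁻⁶/K.
ΔL_mismatch = Δα·L·ΔT = 43.4×10⁻⁶ × 56.8 mm × 299.0 K = 737 µm.

737 µm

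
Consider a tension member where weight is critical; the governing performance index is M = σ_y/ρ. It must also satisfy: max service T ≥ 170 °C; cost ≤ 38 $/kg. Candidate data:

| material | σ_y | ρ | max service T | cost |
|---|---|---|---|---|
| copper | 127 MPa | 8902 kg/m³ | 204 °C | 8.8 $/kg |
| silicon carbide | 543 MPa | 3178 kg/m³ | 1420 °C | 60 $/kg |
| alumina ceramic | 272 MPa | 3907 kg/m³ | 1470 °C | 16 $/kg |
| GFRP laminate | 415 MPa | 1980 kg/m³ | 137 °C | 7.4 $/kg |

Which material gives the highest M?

alumina ceramic

Screen on constraints: max service T ≥ 170 °C; cost ≤ 38 $/kg. Survivors: copper, alumina ceramic.
Evaluate M for each candidate:
  alumina ceramic: M = 69.6 kN·m/kg
  copper: M = 14.3 kN·m/kg
Highest index: alumina ceramic.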